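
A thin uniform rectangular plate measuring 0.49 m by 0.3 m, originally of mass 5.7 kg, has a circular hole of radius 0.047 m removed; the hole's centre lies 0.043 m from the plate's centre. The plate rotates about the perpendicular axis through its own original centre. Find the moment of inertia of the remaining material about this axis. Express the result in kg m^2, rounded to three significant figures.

Unpierced body about its centre: I₀ = (1/12)M(a²+b²) = (1/12)(5.7)[(0.49)² + (0.3)²] = 0.1568 kg m^2.
The removed disk has mass m = M·πr²/(ab) = (5.7)·π(0.047)²/(0.49·0.3) = 0.26909 kg (same uniform areal density).
Its moment of inertia about the rotation axis (parallel-axis theorem): I_hole = (1/2)mr² + md² = (1/2)(0.26909)(0.047)² + (0.26909)(0.043)² = 0.00079477 kg m^2.
Treating the hole as negative mass, I = I₀ − I_hole = 0.1568 − 0.00079477 = 0.156 kg m^2.

0.156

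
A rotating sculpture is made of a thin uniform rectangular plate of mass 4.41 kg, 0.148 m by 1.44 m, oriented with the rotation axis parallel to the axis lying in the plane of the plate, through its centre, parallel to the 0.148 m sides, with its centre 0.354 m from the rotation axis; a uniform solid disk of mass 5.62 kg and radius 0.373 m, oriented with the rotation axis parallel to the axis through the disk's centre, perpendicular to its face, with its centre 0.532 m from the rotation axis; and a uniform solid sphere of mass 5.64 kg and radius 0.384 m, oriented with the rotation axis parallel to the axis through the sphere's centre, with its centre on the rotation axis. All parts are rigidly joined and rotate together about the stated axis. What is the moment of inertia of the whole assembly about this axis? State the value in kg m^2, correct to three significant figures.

3.63

Rectangular plate: I_cm = (1/12)Mb² = (1/12)(4.41)(1.44)² = 0.76205 kg m^2; centre at d = 0.354 m, so the parallel axis theorem gives I = 0.76205 + (4.41)(0.354)² = 1.3147 kg m^2.
Solid disk: I_cm = (1/2)MR² = (1/2)(5.62)(0.373)² = 0.39095 kg m^2; centre at d = 0.532 m, so the parallel axis theorem gives I = 0.39095 + (5.62)(0.532)² = 1.9815 kg m^2.
Solid sphere: I_cm = (2/5)MR² = (2/5)(5.64)(0.384)² = 0.33266 kg m^2; axis through the centre, so I = 0.33266 kg m^2.
Total I = 1.3147 + 1.9815 + 0.33266 = 3.6289 kg m^2.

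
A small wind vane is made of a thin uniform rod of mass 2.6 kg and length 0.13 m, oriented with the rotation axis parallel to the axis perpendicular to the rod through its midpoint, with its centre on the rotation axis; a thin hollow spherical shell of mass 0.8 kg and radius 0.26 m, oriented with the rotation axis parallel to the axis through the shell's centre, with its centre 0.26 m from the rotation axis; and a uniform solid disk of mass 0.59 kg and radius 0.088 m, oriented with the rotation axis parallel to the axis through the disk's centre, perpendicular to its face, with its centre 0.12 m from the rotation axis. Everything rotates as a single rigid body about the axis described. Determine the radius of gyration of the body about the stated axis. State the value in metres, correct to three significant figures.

0.162

Thin rod: I_cm = (1/12)ML² = (1/12)(2.6)(0.13)² = 0.0036617 kg m²; axis through the centre, so I = 0.0036617 kg m².
Spherical shell: I_cm = (2/3)MR² = (2/3)(0.8)(0.26)² = 0.036053 kg m²; centre at d = 0.26 m, so the parallel axis theorem gives I = 0.036053 + (0.8)(0.26)² = 0.090133 kg m².
Solid disk: I_cm = (1/2)MR² = (1/2)(0.59)(0.088)² = 0.0022845 kg m²; centre at d = 0.12 m, so the parallel axis theorem gives I = 0.0022845 + (0.59)(0.12)² = 0.01078 kg m².
Total I = 0.10458 kg m²; total mass M = 3.99 kg.
k = √(I/M) = √(0.10458/3.99) = 0.16189 m.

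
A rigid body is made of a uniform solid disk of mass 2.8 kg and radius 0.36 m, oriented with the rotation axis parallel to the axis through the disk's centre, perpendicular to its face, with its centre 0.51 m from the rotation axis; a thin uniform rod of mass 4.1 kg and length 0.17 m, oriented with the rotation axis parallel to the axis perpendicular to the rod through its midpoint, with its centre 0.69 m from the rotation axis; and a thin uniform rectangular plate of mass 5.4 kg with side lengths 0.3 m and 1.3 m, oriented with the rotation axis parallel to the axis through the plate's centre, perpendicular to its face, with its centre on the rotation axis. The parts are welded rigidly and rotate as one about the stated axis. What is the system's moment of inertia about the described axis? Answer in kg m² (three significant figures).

3.67

Solid disk: I_cm = (1/2)MR² = (1/2)(2.8)(0.36)² = 0.18144 kg m²; centre at d = 0.51 m, so the parallel axis theorem gives I = 0.18144 + (2.8)(0.51)² = 0.90972 kg m².
Thin rod: I_cm = (1/12)ML² = (1/12)(4.1)(0.17)² = 0.0098742 kg m²; centre at d = 0.69 m, so the parallel axis theorem gives I = 0.0098742 + (4.1)(0.69)² = 1.9619 kg m².
Rectangular plate: I_cm = (1/12)M(a²+b²) = (1/12)(5.4)[(0.3)² + (1.3)²] = 0.801 kg m²; axis through the centre, so I = 0.801 kg m².
Total I = 0.90972 + 1.9619 + 0.801 = 3.6726 kg m².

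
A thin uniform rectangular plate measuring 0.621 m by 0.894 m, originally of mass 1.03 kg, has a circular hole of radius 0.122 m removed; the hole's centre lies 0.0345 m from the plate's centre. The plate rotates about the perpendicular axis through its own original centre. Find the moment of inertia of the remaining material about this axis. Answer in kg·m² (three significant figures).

Unpierced body about its centre: I₀ = (1/12)M(a²+b²) = (1/12)(1.03)[(0.621)² + (0.894)²] = 0.1017 kg·m².
The removed disk has mass m = M·πr²/(ab) = (1.03)·π(0.122)²/(0.621·0.894) = 0.086752 kg (same uniform areal density).
Its moment of inertia about the rotation axis (parallel-axis theorem): I_hole = (1/2)mr² + md² = (1/2)(0.086752)(0.122)² + (0.086752)(0.0345)² = 0.00074886 kg·m².
Treating the hole as negative mass, I = I₀ − I_hole = 0.1017 − 0.00074886 = 0.10095 kg·m².

0.101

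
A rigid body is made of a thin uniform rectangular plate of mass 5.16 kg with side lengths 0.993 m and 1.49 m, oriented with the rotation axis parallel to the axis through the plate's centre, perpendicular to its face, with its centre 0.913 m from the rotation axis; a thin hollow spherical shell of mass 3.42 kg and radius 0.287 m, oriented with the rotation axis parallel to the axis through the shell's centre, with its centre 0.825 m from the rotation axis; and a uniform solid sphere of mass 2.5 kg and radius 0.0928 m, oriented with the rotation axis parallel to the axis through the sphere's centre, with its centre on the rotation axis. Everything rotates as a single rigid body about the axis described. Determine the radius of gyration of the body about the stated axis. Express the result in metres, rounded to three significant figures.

0.860

Rectangular plate: I_cm = (1/12)M(a²+b²) = (1/12)(5.16)[(0.993)² + (1.49)²] = 1.3786 kg·m²; centre at d = 0.913 m, so the parallel axis theorem gives I = 1.3786 + (5.16)(0.913)² = 5.6799 kg·m².
Spherical shell: I_cm = (2/3)MR² = (2/3)(3.42)(0.287)² = 0.1878 kg·m²; centre at d = 0.825 m, so the parallel axis theorem gives I = 0.1878 + (3.42)(0.825)² = 2.5155 kg·m².
Solid sphere: I_cm = (2/5)MR² = (2/5)(2.5)(0.0928)² = 0.0086118 kg·m²; axis through the centre, so I = 0.0086118 kg·m².
Total I = 8.204 kg·m²; total mass M = 11.08 kg.
k = √(I/M) = √(8.204/11.08) = 0.86048 m.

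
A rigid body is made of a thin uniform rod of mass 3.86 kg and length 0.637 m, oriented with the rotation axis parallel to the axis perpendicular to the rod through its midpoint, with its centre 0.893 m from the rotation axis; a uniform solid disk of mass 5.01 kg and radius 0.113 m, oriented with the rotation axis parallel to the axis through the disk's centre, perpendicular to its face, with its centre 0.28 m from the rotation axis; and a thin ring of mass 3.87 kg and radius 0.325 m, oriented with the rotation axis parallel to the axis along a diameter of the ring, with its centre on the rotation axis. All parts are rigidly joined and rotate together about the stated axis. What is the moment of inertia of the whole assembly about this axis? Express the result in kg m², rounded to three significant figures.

Thin rod: I_cm = (1/12)ML² = (1/12)(3.86)(0.637)² = 0.13052 kg m²; centre at d = 0.893 m, so I = I_cm + Md² gives I = 0.13052 + (3.86)(0.893)² = 3.2087 kg m².
Solid disk: I_cm = (1/2)MR² = (1/2)(5.01)(0.113)² = 0.031986 kg m²; centre at d = 0.28 m, so I = I_cm + Md² gives I = 0.031986 + (5.01)(0.28)² = 0.42477 kg m².
Thin ring: I_cm = (1/2)MR² = (1/2)(3.87)(0.325)² = 0.20438 kg m²; axis through the centre, so I = 0.20438 kg m².
Total I = 3.2087 + 0.42477 + 0.20438 = 3.8378 kg m².

3.84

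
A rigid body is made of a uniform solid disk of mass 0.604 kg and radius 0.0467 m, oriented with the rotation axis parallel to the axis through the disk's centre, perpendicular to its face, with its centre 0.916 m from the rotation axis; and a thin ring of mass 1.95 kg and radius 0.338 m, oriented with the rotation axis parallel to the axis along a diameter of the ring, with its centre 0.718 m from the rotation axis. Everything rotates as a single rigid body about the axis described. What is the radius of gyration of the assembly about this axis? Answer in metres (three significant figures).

0.797

Solid disk: I_cm = (1/2)MR² = (1/2)(0.604)(0.0467)² = 0.00065863 kg·m²; centre at d = 0.916 m, so I = I_cm + Md² gives I = 0.00065863 + (0.604)(0.916)² = 0.50745 kg·m².
Thin ring: I_cm = (1/2)MR² = (1/2)(1.95)(0.338)² = 0.11139 kg·m²; centre at d = 0.718 m, so I = I_cm + Md² gives I = 0.11139 + (1.95)(0.718)² = 1.1167 kg·m².
Total I = 1.6241 kg·m²; total mass M = 2.554 kg.
k = √(I/M) = √(1.6241/2.554) = 0.79744 m.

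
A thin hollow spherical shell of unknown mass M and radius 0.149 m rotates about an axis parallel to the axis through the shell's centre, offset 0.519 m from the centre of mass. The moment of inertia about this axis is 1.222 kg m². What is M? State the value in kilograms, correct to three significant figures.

4.30

I = I_cm + Md² = (2/3)MR² + Md² = M·[0.666667·(0.149)² + (0.519)²] = M·0.28416.
So M = 1.222 / 0.28416 = 4.3004 kg.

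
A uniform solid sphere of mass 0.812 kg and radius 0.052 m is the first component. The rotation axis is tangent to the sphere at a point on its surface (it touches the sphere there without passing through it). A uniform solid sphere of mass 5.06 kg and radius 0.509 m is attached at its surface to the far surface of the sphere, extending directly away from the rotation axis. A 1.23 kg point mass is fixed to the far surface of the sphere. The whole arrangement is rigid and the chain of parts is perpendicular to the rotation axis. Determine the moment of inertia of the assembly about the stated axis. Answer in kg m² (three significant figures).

3.98

Solid sphere: I_cm = (2/5)MR² = (2/5)(0.812)(0.052)² = 0.00087826 kg m²; centre at d = 0.052 m, so I = I_cm + Md² gives I = 0.00087826 + (0.812)(0.052)² = 0.0030739 kg m².
Solid sphere: I_cm = (2/5)MR² = (2/5)(5.06)(0.509)² = 0.52438 kg m²; centre at d = 0.052 + 0.052 + 0.509 = 0.613 m, so I = I_cm + Md² gives I = 0.52438 + (5.06)(0.613)² = 2.4258 kg m².
Point mass: I_cm = 0; centre at d = 0.052 + 0.052 + 0.509 + 0.509 = 1.122 m, so I = I_cm + Md² gives I = 0 + (1.23)(1.122)² = 1.5484 kg m².
Total I = 0.0030739 + 2.4258 + 1.5484 = 3.9773 kg m².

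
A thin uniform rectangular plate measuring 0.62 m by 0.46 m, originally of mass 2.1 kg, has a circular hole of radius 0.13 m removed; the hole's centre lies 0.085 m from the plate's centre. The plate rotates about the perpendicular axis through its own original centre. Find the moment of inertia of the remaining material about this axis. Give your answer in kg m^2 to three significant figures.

Unpierced body about its centre: I₀ = (1/12)M(a²+b²) = (1/12)(2.1)[(0.62)² + (0.46)²] = 0.1043 kg m^2.
The removed disk has mass m = M·πr²/(ab) = (2.1)·π(0.13)²/(0.62·0.46) = 0.39094 kg (same uniform areal density).
Its moment of inertia about the rotation axis (parallel-axis theorem): I_hole = (1/2)mr² + md² = (1/2)(0.39094)(0.13)² + (0.39094)(0.085)² = 0.0061279 kg m^2.
Treating the hole as negative mass, I = I₀ − I_hole = 0.1043 − 0.0061279 = 0.098172 kg m^2.

0.0982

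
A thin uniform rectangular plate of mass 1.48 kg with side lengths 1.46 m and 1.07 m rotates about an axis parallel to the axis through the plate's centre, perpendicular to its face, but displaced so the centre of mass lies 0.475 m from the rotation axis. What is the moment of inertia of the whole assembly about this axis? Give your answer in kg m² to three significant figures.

0.738

I_cm = (1/12)M(a²+b²) = (1/12)(1.48)[(1.46)² + (1.07)²] = 0.4041 kg m²; centre at d = 0.475 m, so the parallel axis theorem gives I = 0.4041 + (1.48)(0.475)² = 0.73803 kg m².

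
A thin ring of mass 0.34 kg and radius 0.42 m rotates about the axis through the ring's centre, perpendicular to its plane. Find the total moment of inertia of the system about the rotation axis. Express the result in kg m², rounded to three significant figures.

I_cm = MR² = (0.34)(0.42)² = 0.059976 kg m²; axis through the centre, so I = 0.059976 kg m².

0.0600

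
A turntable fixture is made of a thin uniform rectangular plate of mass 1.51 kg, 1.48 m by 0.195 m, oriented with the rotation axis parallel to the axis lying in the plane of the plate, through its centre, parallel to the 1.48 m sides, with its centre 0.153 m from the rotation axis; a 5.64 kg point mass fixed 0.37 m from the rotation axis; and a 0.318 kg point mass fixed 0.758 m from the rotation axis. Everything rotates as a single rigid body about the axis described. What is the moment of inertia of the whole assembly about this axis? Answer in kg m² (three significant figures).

Rectangular plate: I_cm = (1/12)Mb² = (1/12)(1.51)(0.195)² = 0.0047848 kg m²; centre at d = 0.153 m, so I = I_cm + Md² gives I = 0.0047848 + (1.51)(0.153)² = 0.040132 kg m².
Point mass: I_cm = 0; centre at d = 0.37 m, so I = I_cm + Md² gives I = 0 + (5.64)(0.37)² = 0.77212 kg m².
Point mass: I_cm = 0; centre at d = 0.758 m, so I = I_cm + Md² gives I = 0 + (0.318)(0.758)² = 0.18271 kg m².
Total I = 0.040132 + 0.77212 + 0.18271 = 0.99496 kg m².

0.995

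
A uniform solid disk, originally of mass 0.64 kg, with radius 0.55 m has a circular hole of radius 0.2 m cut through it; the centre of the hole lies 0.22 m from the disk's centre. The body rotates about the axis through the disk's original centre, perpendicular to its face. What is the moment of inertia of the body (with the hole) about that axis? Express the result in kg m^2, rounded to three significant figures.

Unpierced body about its centre: I₀ = (1/2)MR² = (1/2)(0.64)(0.55)² = 0.0968 kg m^2.
The removed disk has mass m = M·(r/R)² = (0.64)(0.2/0.55)² = 0.084628 kg (same uniform areal density).
Its moment of inertia about the rotation axis (parallel-axis theorem): I_hole = (1/2)mr² + md² = (1/2)(0.084628)(0.2)² + (0.084628)(0.22)² = 0.0057886 kg m^2.
Treating the hole as negative mass, I = I₀ − I_hole = 0.0968 − 0.0057886 = 0.091011 kg m^2.

0.0910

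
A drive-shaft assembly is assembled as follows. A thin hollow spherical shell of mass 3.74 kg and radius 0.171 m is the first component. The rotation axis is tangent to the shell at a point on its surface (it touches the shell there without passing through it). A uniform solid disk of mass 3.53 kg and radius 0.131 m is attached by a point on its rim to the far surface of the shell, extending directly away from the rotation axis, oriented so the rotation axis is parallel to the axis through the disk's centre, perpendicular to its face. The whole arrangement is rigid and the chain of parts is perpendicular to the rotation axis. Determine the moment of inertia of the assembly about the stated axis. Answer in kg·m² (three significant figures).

Spherical shell: I_cm = (2/3)MR² = (2/3)(3.74)(0.171)² = 0.072908 kg·m²; centre at d = 0.171 m, so I = I_cm + Md² gives I = 0.072908 + (3.74)(0.171)² = 0.18227 kg·m².
Solid disk: I_cm = (1/2)MR² = (1/2)(3.53)(0.131)² = 0.030289 kg·m²; centre at d = 0.171 + 0.171 + 0.131 = 0.473 m, so I = I_cm + Md² gives I = 0.030289 + (3.53)(0.473)² = 0.82005 kg·m².
Total I = 0.18227 + 0.82005 = 1.0023 kg·m².

1.00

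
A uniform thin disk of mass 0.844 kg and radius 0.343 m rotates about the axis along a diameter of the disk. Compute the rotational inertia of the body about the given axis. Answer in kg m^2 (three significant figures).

0.0248

I_cm = (1/4)MR² = (1/4)(0.844)(0.343)² = 0.024824 kg m^2; axis through the centre, so I = 0.024824 kg m^2.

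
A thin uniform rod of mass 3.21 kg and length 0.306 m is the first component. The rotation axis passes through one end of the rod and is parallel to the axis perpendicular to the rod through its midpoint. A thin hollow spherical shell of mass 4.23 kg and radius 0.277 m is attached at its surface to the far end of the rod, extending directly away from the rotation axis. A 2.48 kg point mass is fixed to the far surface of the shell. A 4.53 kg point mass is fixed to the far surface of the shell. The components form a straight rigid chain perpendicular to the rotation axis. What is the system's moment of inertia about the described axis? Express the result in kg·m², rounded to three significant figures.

Thin rod: I_cm = (1/12)ML² = (1/12)(3.21)(0.306)² = 0.025048 kg·m²; centre at d = 0.153 m, so I = I_cm + Md² gives I = 0.025048 + (3.21)(0.153)² = 0.10019 kg·m².
Spherical shell: I_cm = (2/3)MR² = (2/3)(4.23)(0.277)² = 0.21638 kg·m²; centre at d = 0.153 + 0.153 + 0.277 = 0.583 m, so I = I_cm + Md² gives I = 0.21638 + (4.23)(0.583)² = 1.6541 kg·m².
Point mass: I_cm = 0; centre at d = 0.153 + 0.153 + 0.277 + 0.277 = 0.86 m, so I = I_cm + Md² gives I = 0 + (2.48)(0.86)² = 1.8342 kg·m².
Point mass: I_cm = 0; centre at d = 0.153 + 0.153 + 0.277 + 0.277 = 0.86 m, so I = I_cm + Md² gives I = 0 + (4.53)(0.86)² = 3.3504 kg·m².
Total I = 0.10019 + 1.6541 + 1.8342 + 3.3504 = 6.9389 kg·m².

6.94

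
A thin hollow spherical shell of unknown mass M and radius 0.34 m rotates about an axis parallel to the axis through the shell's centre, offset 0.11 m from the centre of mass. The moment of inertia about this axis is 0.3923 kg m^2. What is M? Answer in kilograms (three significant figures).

4.40

I = I_cm + Md² = (2/3)MR² + Md² = M·[0.666667·(0.34)² + (0.11)²] = M·0.089167.
So M = 0.3923 / 0.089167 = 4.3996 kg.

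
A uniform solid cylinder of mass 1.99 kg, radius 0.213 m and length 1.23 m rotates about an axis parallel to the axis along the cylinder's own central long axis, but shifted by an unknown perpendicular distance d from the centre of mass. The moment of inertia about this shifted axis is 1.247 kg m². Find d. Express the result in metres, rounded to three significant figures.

About the centre-of-mass axis, I_cm = (1/2)MR² = (1/2)(1.99)(0.213)² = 0.045142 kg m².
Parallel axis theorem: I = I_cm + Md², so Md² = 1.247 − 0.045142 = 1.2019 kg m².
d = √(1.2019 / 1.99) = 0.77714 m.

0.777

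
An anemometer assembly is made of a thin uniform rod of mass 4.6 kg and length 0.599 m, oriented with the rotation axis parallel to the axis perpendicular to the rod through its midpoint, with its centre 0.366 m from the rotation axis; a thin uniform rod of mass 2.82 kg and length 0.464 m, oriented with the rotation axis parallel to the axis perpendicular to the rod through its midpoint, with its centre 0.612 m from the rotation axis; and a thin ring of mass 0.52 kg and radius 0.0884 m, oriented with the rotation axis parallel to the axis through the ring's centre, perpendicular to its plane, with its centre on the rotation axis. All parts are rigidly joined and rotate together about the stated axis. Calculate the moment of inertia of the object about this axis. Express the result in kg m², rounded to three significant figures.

Thin rod: I_cm = (1/12)ML² = (1/12)(4.6)(0.599)² = 0.13754 kg m²; centre at d = 0.366 m, so I = I_cm + Md² gives I = 0.13754 + (4.6)(0.366)² = 0.75374 kg m².
Thin rod: I_cm = (1/12)ML² = (1/12)(2.82)(0.464)² = 0.050595 kg m²; centre at d = 0.612 m, so I = I_cm + Md² gives I = 0.050595 + (2.82)(0.612)² = 1.1068 kg m².
Thin ring: I_cm = MR² = (0.52)(0.0884)² = 0.0040636 kg m²; axis through the centre, so I = 0.0040636 kg m².
Total I = 0.75374 + 1.1068 + 0.0040636 = 1.8646 kg m².

1.86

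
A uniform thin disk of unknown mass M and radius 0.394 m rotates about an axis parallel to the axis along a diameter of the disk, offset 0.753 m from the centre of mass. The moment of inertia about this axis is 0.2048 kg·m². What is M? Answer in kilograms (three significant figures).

I = I_cm + Md² = (1/4)MR² + Md² = M·[0.25·(0.394)² + (0.753)²] = M·0.60582.
So M = 0.2048 / 0.60582 = 0.33806 kg.

0.338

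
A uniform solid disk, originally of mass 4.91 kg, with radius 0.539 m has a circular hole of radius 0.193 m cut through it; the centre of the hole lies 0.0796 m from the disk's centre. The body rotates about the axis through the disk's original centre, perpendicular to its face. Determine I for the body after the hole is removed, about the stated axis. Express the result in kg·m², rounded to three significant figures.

Unpierced body about its centre: I₀ = (1/2)MR² = (1/2)(4.91)(0.539)² = 0.71323 kg·m².
The removed disk has mass m = M·(r/R)² = (4.91)(0.193/0.539)² = 0.62953 kg (same uniform areal density).
Its moment of inertia about the rotation axis (parallel-axis theorem): I_hole = (1/2)mr² + md² = (1/2)(0.62953)(0.193)² + (0.62953)(0.0796)² = 0.015714 kg·m².
Treating the hole as negative mass, I = I₀ − I_hole = 0.71323 − 0.015714 = 0.69752 kg·m².

0.698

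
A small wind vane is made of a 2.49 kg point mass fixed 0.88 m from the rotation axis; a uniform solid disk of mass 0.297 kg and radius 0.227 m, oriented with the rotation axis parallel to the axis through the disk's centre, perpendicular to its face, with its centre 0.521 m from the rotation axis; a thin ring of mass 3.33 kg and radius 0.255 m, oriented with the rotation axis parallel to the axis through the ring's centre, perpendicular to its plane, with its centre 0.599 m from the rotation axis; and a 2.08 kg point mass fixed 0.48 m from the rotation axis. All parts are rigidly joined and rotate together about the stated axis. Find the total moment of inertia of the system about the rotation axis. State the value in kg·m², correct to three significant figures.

3.91

Point mass: I_cm = 0; centre at d = 0.88 m, so the parallel axis theorem gives I = 0 + (2.49)(0.88)² = 1.9283 kg·m².
Solid disk: I_cm = (1/2)MR² = (1/2)(0.297)(0.227)² = 0.0076521 kg·m²; centre at d = 0.521 m, so the parallel axis theorem gives I = 0.0076521 + (0.297)(0.521)² = 0.08827 kg·m².
Thin ring: I_cm = MR² = (3.33)(0.255)² = 0.21653 kg·m²; centre at d = 0.599 m, so the parallel axis theorem gives I = 0.21653 + (3.33)(0.599)² = 1.4113 kg·m².
Point mass: I_cm = 0; centre at d = 0.48 m, so the parallel axis theorem gives I = 0 + (2.08)(0.48)² = 0.47923 kg·m².
Total I = 1.9283 + 0.08827 + 1.4113 + 0.47923 = 3.9071 kg·m².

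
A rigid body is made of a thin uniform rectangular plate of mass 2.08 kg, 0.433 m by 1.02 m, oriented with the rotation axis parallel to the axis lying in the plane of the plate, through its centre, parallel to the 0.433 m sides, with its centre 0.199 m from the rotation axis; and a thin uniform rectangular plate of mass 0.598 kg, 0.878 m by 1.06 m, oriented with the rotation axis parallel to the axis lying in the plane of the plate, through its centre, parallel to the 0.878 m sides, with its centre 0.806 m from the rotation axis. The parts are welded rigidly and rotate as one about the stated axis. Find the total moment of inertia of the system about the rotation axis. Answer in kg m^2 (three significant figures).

Rectangular plate: I_cm = (1/12)Mb² = (1/12)(2.08)(1.02)² = 0.18034 kg m^2; centre at d = 0.199 m, so I = I_cm + Md² gives I = 0.18034 + (2.08)(0.199)² = 0.26271 kg m^2.
Rectangular plate: I_cm = (1/12)Mb² = (1/12)(0.598)(1.06)² = 0.055993 kg m^2; centre at d = 0.806 m, so I = I_cm + Md² gives I = 0.055993 + (0.598)(0.806)² = 0.44448 kg m^2.
Total I = 0.26271 + 0.44448 = 0.70718 kg m^2.

0.707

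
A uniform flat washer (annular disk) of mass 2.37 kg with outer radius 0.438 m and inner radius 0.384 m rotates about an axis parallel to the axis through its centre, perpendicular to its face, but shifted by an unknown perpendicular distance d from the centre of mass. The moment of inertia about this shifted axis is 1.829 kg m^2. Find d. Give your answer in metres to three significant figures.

About the centre-of-mass axis, I_cm = (1/2)M(R²+r²) = (1/2)(2.37)[(0.438)² + (0.384)²] = 0.40207 kg m^2.
Parallel axis theorem: I = I_cm + Md², so Md² = 1.829 − 0.40207 = 1.4269 kg m^2.
d = √(1.4269 / 2.37) = 0.77594 m.

0.776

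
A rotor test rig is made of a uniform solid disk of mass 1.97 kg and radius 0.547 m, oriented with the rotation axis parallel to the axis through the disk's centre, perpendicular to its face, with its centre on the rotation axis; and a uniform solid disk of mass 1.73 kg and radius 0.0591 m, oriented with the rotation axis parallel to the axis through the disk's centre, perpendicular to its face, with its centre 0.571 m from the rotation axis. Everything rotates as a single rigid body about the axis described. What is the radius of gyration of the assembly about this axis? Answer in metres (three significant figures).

Solid disk: I_cm = (1/2)MR² = (1/2)(1.97)(0.547)² = 0.29472 kg m²; axis through the centre, so I = 0.29472 kg m².
Solid disk: I_cm = (1/2)MR² = (1/2)(1.73)(0.0591)² = 0.0030213 kg m²; centre at d = 0.571 m, so I = I_cm + Md² gives I = 0.0030213 + (1.73)(0.571)² = 0.56707 kg m².
Total I = 0.86179 kg m²; total mass M = 3.7 kg.
k = √(I/M) = √(0.86179/3.7) = 0.48261 m.

0.483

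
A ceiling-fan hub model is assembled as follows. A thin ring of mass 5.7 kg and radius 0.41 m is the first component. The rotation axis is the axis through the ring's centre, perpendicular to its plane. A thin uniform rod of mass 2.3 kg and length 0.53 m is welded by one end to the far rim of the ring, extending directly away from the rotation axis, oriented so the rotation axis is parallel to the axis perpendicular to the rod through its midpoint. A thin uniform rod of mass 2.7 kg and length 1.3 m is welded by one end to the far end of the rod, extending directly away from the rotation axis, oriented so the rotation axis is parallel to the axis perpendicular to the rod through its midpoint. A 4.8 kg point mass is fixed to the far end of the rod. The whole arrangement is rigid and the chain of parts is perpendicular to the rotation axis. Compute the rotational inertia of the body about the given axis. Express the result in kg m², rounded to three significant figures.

33.4

Thin ring: I_cm = MR² = (5.7)(0.41)² = 0.95817 kg m²; axis through the centre, so I = 0.95817 kg m².
Thin rod: I_cm = (1/12)ML² = (1/12)(2.3)(0.53)² = 0.053839 kg m²; centre at d = 0.41 + 0.265 = 0.675 m, so I = I_cm + Md² gives I = 0.053839 + (2.3)(0.675)² = 1.1018 kg m².
Thin rod: I_cm = (1/12)ML² = (1/12)(2.7)(1.3)² = 0.38025 kg m²; centre at d = 0.41 + 0.265 + 0.265 + 0.65 = 1.59 m, so I = I_cm + Md² gives I = 0.38025 + (2.7)(1.59)² = 7.2061 kg m².
Point mass: I_cm = 0; centre at d = 0.41 + 0.265 + 0.265 + 0.65 + 0.65 = 2.24 m, so I = I_cm + Md² gives I = 0 + (4.8)(2.24)² = 24.084 kg m².
Total I = 0.95817 + 1.1018 + 7.2061 + 24.084 = 33.351 kg m².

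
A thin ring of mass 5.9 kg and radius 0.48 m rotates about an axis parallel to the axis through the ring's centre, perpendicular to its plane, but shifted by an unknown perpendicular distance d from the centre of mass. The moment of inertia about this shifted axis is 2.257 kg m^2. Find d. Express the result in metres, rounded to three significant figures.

0.390

About the centre-of-mass axis, I_cm = MR² = (5.9)(0.48)² = 1.3594 kg m^2.
Parallel axis theorem: I = I_cm + Md², so Md² = 2.257 − 1.3594 = 0.89764 kg m^2.
d = √(0.89764 / 5.9) = 0.39005 m.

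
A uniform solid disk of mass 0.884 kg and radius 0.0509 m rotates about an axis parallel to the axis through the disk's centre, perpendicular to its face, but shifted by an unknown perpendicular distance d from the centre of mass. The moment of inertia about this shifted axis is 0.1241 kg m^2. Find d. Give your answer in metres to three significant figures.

0.373

About the centre-of-mass axis, I_cm = (1/2)MR² = (1/2)(0.884)(0.0509)² = 0.0011451 kg m^2.
Parallel axis theorem: I = I_cm + Md², so Md² = 0.1241 − 0.0011451 = 0.12295 kg m^2.
d = √(0.12295 / 0.884) = 0.37295 m.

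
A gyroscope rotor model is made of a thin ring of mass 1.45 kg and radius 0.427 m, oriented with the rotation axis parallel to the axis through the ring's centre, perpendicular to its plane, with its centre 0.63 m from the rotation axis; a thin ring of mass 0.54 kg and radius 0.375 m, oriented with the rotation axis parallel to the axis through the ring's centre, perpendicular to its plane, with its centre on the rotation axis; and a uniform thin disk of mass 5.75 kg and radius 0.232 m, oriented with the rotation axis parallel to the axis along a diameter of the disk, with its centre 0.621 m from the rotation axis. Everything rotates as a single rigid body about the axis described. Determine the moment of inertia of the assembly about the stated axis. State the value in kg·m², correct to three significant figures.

3.21

Thin ring: I_cm = MR² = (1.45)(0.427)² = 0.26438 kg·m²; centre at d = 0.63 m, so the parallel axis theorem gives I = 0.26438 + (1.45)(0.63)² = 0.83988 kg·m².
Thin ring: I_cm = MR² = (0.54)(0.375)² = 0.075938 kg·m²; axis through the centre, so I = 0.075938 kg·m².
Thin disk: I_cm = (1/4)MR² = (1/4)(5.75)(0.232)² = 0.077372 kg·m²; centre at d = 0.621 m, so the parallel axis theorem gives I = 0.077372 + (5.75)(0.621)² = 2.2948 kg·m².
Total I = 0.83988 + 0.075938 + 2.2948 = 3.2106 kg·m².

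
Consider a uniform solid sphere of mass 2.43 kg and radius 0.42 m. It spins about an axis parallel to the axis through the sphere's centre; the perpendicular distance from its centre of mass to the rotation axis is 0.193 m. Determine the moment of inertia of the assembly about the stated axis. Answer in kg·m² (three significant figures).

I_cm = (2/5)MR² = (2/5)(2.43)(0.42)² = 0.17146 kg·m²; centre at d = 0.193 m, so I = I_cm + Md² gives I = 0.17146 + (2.43)(0.193)² = 0.26198 kg·m².

0.262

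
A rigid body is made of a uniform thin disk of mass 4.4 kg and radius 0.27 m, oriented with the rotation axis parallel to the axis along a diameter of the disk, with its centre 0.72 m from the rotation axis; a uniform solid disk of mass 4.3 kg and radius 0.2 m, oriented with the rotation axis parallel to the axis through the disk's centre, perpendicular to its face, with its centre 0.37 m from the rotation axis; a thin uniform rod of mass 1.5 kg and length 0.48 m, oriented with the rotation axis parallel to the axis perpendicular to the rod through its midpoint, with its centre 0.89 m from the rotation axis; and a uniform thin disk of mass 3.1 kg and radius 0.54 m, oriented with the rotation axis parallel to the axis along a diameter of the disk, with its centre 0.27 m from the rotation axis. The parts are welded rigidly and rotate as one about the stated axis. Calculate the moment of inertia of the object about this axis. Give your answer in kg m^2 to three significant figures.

Thin disk: I_cm = (1/4)MR² = (1/4)(4.4)(0.27)² = 0.08019 kg m^2; centre at d = 0.72 m, so the parallel axis theorem gives I = 0.08019 + (4.4)(0.72)² = 2.3611 kg m^2.
Solid disk: I_cm = (1/2)MR² = (1/2)(4.3)(0.2)² = 0.086 kg m^2; centre at d = 0.37 m, so the parallel axis theorem gives I = 0.086 + (4.3)(0.37)² = 0.67467 kg m^2.
Thin rod: I_cm = (1/12)ML² = (1/12)(1.5)(0.48)² = 0.0288 kg m^2; centre at d = 0.89 m, so the parallel axis theorem gives I = 0.0288 + (1.5)(0.89)² = 1.2169 kg m^2.
Thin disk: I_cm = (1/4)MR² = (1/4)(3.1)(0.54)² = 0.22599 kg m^2; centre at d = 0.27 m, so the parallel axis theorem gives I = 0.22599 + (3.1)(0.27)² = 0.45198 kg m^2.
Total I = 2.3611 + 0.67467 + 1.2169 + 0.45198 = 4.7047 kg m^2.

4.70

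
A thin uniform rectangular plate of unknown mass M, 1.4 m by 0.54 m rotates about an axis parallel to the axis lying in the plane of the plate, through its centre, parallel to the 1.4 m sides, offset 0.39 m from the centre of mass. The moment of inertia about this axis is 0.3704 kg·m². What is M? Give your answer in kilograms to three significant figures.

2.10

I = I_cm + Md² = (1/12)Mb² + Md² = M·[0.0833333·(0.54)² + (0.39)²] = M·0.1764.
So M = 0.3704 / 0.1764 = 2.0998 kg.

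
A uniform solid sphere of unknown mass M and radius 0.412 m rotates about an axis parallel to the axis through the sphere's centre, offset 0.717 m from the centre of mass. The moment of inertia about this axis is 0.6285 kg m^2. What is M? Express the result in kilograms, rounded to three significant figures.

I = I_cm + Md² = (2/5)MR² + Md² = M·[0.4·(0.412)² + (0.717)²] = M·0.58199.
So M = 0.6285 / 0.58199 = 1.0799 kg.

1.08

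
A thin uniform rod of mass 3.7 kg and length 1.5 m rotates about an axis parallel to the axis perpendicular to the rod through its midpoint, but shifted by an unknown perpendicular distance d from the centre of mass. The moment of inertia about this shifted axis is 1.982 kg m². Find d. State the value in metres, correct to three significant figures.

About the centre-of-mass axis, I_cm = (1/12)ML² = (1/12)(3.7)(1.5)² = 0.69375 kg m².
Parallel axis theorem: I = I_cm + Md², so Md² = 1.982 − 0.69375 = 1.2882 kg m².
d = √(1.2882 / 3.7) = 0.59006 m.

0.590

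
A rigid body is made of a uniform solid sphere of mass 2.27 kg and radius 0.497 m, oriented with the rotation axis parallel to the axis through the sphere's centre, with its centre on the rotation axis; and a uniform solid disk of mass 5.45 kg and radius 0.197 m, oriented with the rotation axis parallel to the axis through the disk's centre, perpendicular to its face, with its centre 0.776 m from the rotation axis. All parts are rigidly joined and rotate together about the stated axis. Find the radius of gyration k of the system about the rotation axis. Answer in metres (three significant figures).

0.684

Solid sphere: I_cm = (2/5)MR² = (2/5)(2.27)(0.497)² = 0.22428 kg m²; axis through the centre, so I = 0.22428 kg m².
Solid disk: I_cm = (1/2)MR² = (1/2)(5.45)(0.197)² = 0.10575 kg m²; centre at d = 0.776 m, so the parallel axis theorem gives I = 0.10575 + (5.45)(0.776)² = 3.3876 kg m².
Total I = 3.6119 kg m²; total mass M = 7.72 kg.
k = √(I/M) = √(3.6119/7.72) = 0.684 m.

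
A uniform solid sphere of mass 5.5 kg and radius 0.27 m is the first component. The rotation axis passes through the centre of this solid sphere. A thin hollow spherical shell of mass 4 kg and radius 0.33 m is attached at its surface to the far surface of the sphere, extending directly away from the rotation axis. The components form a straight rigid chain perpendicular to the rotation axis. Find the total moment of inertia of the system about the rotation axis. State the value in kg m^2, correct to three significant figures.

1.89

Solid sphere: I_cm = (2/5)MR² = (2/5)(5.5)(0.27)² = 0.16038 kg m^2; axis through the centre, so I = 0.16038 kg m^2.
Spherical shell: I_cm = (2/3)MR² = (2/3)(4)(0.33)² = 0.2904 kg m^2; centre at d = 0.27 + 0.33 = 0.6 m, so I = I_cm + Md² gives I = 0.2904 + (4)(0.6)² = 1.7304 kg m^2.
Total I = 0.16038 + 1.7304 = 1.8908 kg m^2.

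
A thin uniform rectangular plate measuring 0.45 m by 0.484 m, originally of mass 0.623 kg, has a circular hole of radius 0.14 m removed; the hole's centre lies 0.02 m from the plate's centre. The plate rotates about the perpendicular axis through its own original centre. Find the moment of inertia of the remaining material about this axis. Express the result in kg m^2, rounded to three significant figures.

0.0209

Unpierced body about its centre: I₀ = (1/12)M(a²+b²) = (1/12)(0.623)[(0.45)² + (0.484)²] = 0.022675 kg m^2.
The removed disk has mass m = M·πr²/(ab) = (0.623)·π(0.14)²/(0.45·0.484) = 0.17613 kg (same uniform areal density).
Its moment of inertia about the rotation axis (parallel-axis theorem): I_hole = (1/2)mr² + md² = (1/2)(0.17613)(0.14)² + (0.17613)(0.02)² = 0.0017965 kg m^2.
Treating the hole as negative mass, I = I₀ − I_hole = 0.022675 − 0.0017965 = 0.020878 kg m^2.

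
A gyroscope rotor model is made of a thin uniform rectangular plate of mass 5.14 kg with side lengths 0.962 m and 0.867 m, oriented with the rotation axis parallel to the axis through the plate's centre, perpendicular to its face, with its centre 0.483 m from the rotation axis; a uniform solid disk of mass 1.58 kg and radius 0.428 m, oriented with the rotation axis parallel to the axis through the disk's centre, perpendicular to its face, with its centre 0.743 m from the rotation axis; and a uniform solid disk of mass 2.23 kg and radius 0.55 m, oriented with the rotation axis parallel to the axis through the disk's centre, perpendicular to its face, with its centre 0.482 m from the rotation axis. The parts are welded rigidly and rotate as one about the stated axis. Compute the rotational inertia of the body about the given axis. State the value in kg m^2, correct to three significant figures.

Rectangular plate: I_cm = (1/12)M(a²+b²) = (1/12)(5.14)[(0.962)² + (0.867)²] = 0.71837 kg m^2; centre at d = 0.483 m, so the parallel axis theorem gives I = 0.71837 + (5.14)(0.483)² = 1.9175 kg m^2.
Solid disk: I_cm = (1/2)MR² = (1/2)(1.58)(0.428)² = 0.14472 kg m^2; centre at d = 0.743 m, so the parallel axis theorem gives I = 0.14472 + (1.58)(0.743)² = 1.017 kg m^2.
Solid disk: I_cm = (1/2)MR² = (1/2)(2.23)(0.55)² = 0.33729 kg m^2; centre at d = 0.482 m, so the parallel axis theorem gives I = 0.33729 + (2.23)(0.482)² = 0.85537 kg m^2.
Total I = 1.9175 + 1.017 + 0.85537 = 3.7898 kg m^2.

3.79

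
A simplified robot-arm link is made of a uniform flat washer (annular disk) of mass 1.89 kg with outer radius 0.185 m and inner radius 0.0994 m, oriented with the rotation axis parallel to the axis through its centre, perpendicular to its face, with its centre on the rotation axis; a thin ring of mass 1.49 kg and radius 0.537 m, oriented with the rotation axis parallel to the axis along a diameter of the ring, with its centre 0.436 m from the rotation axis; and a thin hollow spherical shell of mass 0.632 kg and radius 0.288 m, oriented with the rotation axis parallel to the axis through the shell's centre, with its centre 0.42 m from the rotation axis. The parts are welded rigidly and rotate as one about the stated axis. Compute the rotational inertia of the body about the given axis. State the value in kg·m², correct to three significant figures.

0.686

Annular disk: I_cm = (1/2)M(R²+r²) = (1/2)(1.89)[(0.185)² + (0.0994)²] = 0.04168 kg·m²; axis through the centre, so I = 0.04168 kg·m².
Thin ring: I_cm = (1/2)MR² = (1/2)(1.49)(0.537)² = 0.21483 kg·m²; centre at d = 0.436 m, so I = I_cm + Md² gives I = 0.21483 + (1.49)(0.436)² = 0.49808 kg·m².
Spherical shell: I_cm = (2/3)MR² = (2/3)(0.632)(0.288)² = 0.034947 kg·m²; centre at d = 0.42 m, so I = I_cm + Md² gives I = 0.034947 + (0.632)(0.42)² = 0.14643 kg·m².
Total I = 0.04168 + 0.49808 + 0.14643 = 0.68619 kg·m².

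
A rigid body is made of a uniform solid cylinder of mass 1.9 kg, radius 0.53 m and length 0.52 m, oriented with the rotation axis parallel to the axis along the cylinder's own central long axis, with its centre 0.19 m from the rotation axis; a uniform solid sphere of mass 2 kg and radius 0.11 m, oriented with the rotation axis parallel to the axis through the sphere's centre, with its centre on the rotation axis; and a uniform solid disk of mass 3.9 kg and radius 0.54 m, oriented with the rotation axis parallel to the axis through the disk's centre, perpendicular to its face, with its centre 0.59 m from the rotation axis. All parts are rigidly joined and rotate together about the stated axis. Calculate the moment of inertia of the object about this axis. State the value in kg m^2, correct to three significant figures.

Solid cylinder: I_cm = (1/2)MR² = (1/2)(1.9)(0.53)² = 0.26686 kg m^2; centre at d = 0.19 m, so the parallel axis theorem gives I = 0.26686 + (1.9)(0.19)² = 0.33544 kg m^2.
Solid sphere: I_cm = (2/5)MR² = (2/5)(2)(0.11)² = 0.00968 kg m^2; axis through the centre, so I = 0.00968 kg m^2.
Solid disk: I_cm = (1/2)MR² = (1/2)(3.9)(0.54)² = 0.56862 kg m^2; centre at d = 0.59 m, so the parallel axis theorem gives I = 0.56862 + (3.9)(0.59)² = 1.9262 kg m^2.
Total I = 0.33544 + 0.00968 + 1.9262 = 2.2713 kg m^2.

2.27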